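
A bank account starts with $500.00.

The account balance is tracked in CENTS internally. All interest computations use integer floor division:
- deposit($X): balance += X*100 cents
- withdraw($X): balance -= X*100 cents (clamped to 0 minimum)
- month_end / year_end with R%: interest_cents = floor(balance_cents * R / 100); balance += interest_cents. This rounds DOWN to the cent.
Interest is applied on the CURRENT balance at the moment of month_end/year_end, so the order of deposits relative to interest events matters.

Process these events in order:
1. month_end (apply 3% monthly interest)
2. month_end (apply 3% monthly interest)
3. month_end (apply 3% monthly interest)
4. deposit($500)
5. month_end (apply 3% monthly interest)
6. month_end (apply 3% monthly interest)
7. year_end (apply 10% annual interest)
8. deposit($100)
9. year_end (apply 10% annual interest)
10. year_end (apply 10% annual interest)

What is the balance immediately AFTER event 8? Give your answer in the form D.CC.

Answer: 1321.08

Derivation:
After 1 (month_end (apply 3% monthly interest)): balance=$515.00 total_interest=$15.00
After 2 (month_end (apply 3% monthly interest)): balance=$530.45 total_interest=$30.45
After 3 (month_end (apply 3% monthly interest)): balance=$546.36 total_interest=$46.36
After 4 (deposit($500)): balance=$1046.36 total_interest=$46.36
After 5 (month_end (apply 3% monthly interest)): balance=$1077.75 total_interest=$77.75
After 6 (month_end (apply 3% monthly interest)): balance=$1110.08 total_interest=$110.08
After 7 (year_end (apply 10% annual interest)): balance=$1221.08 total_interest=$221.08
After 8 (deposit($100)): balance=$1321.08 total_interest=$221.08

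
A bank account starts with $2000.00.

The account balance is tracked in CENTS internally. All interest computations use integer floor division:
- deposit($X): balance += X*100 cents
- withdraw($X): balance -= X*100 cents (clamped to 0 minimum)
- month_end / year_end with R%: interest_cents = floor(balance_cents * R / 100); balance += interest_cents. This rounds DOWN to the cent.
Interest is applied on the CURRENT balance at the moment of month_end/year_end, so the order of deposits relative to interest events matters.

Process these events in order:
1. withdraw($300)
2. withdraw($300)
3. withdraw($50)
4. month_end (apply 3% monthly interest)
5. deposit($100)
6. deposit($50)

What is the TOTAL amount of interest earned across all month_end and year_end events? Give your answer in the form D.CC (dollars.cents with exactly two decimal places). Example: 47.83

After 1 (withdraw($300)): balance=$1700.00 total_interest=$0.00
After 2 (withdraw($300)): balance=$1400.00 total_interest=$0.00
After 3 (withdraw($50)): balance=$1350.00 total_interest=$0.00
After 4 (month_end (apply 3% monthly interest)): balance=$1390.50 total_interest=$40.50
After 5 (deposit($100)): balance=$1490.50 total_interest=$40.50
After 6 (deposit($50)): balance=$1540.50 total_interest=$40.50

Answer: 40.50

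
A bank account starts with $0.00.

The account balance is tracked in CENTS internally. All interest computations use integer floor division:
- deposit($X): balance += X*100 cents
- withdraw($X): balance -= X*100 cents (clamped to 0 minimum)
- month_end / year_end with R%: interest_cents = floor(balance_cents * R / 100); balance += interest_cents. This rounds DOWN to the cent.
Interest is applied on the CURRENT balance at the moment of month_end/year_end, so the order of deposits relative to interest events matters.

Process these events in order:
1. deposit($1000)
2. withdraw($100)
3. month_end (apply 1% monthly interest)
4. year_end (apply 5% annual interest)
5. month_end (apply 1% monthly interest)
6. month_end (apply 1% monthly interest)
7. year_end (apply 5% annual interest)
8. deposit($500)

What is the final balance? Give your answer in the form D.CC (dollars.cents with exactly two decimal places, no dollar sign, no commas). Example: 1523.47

After 1 (deposit($1000)): balance=$1000.00 total_interest=$0.00
After 2 (withdraw($100)): balance=$900.00 total_interest=$0.00
After 3 (month_end (apply 1% monthly interest)): balance=$909.00 total_interest=$9.00
After 4 (year_end (apply 5% annual interest)): balance=$954.45 total_interest=$54.45
After 5 (month_end (apply 1% monthly interest)): balance=$963.99 total_interest=$63.99
After 6 (month_end (apply 1% monthly interest)): balance=$973.62 total_interest=$73.62
After 7 (year_end (apply 5% annual interest)): balance=$1022.30 total_interest=$122.30
After 8 (deposit($500)): balance=$1522.30 total_interest=$122.30

Answer: 1522.30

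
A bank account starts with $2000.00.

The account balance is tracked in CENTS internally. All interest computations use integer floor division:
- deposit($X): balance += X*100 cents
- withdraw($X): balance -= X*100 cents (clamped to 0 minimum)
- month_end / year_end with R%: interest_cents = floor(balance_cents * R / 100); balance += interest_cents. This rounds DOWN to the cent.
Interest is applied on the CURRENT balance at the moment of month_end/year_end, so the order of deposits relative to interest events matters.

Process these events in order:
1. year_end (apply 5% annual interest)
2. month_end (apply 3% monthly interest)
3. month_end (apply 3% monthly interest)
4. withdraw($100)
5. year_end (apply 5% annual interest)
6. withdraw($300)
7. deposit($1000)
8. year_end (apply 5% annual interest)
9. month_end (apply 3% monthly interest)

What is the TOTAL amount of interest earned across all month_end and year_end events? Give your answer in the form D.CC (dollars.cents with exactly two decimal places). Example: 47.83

Answer: 573.41

Derivation:
After 1 (year_end (apply 5% annual interest)): balance=$2100.00 total_interest=$100.00
After 2 (month_end (apply 3% monthly interest)): balance=$2163.00 total_interest=$163.00
After 3 (month_end (apply 3% monthly interest)): balance=$2227.89 total_interest=$227.89
After 4 (withdraw($100)): balance=$2127.89 total_interest=$227.89
After 5 (year_end (apply 5% annual interest)): balance=$2234.28 total_interest=$334.28
After 6 (withdraw($300)): balance=$1934.28 total_interest=$334.28
After 7 (deposit($1000)): balance=$2934.28 total_interest=$334.28
After 8 (year_end (apply 5% annual interest)): balance=$3080.99 total_interest=$480.99
After 9 (month_end (apply 3% monthly interest)): balance=$3173.41 total_interest=$573.41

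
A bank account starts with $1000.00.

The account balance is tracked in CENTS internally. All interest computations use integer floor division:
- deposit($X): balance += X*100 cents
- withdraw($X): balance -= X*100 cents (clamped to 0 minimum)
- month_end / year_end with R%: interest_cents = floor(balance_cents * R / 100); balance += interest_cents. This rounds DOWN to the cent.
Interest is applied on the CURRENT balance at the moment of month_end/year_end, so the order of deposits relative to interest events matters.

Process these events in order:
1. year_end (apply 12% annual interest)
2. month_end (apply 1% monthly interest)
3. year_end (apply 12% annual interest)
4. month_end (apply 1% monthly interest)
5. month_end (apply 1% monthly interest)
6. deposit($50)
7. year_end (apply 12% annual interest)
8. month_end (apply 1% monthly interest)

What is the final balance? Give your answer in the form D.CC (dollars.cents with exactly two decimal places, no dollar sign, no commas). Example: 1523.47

After 1 (year_end (apply 12% annual interest)): balance=$1120.00 total_interest=$120.00
After 2 (month_end (apply 1% monthly interest)): balance=$1131.20 total_interest=$131.20
After 3 (year_end (apply 12% annual interest)): balance=$1266.94 total_interest=$266.94
After 4 (month_end (apply 1% monthly interest)): balance=$1279.60 total_interest=$279.60
After 5 (month_end (apply 1% monthly interest)): balance=$1292.39 total_interest=$292.39
After 6 (deposit($50)): balance=$1342.39 total_interest=$292.39
After 7 (year_end (apply 12% annual interest)): balance=$1503.47 total_interest=$453.47
After 8 (month_end (apply 1% monthly interest)): balance=$1518.50 total_interest=$468.50

Answer: 1518.50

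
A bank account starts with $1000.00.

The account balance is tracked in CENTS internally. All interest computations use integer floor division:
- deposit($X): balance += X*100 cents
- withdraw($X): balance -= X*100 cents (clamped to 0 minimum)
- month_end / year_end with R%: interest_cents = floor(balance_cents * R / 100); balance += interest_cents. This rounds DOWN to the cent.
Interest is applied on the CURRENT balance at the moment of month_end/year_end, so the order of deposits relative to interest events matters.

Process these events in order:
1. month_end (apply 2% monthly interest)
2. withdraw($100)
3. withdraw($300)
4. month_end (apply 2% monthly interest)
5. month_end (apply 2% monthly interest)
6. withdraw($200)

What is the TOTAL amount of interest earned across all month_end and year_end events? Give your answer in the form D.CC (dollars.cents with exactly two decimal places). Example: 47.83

Answer: 45.04

Derivation:
After 1 (month_end (apply 2% monthly interest)): balance=$1020.00 total_interest=$20.00
After 2 (withdraw($100)): balance=$920.00 total_interest=$20.00
After 3 (withdraw($300)): balance=$620.00 total_interest=$20.00
After 4 (month_end (apply 2% monthly interest)): balance=$632.40 total_interest=$32.40
After 5 (month_end (apply 2% monthly interest)): balance=$645.04 total_interest=$45.04
After 6 (withdraw($200)): balance=$445.04 total_interest=$45.04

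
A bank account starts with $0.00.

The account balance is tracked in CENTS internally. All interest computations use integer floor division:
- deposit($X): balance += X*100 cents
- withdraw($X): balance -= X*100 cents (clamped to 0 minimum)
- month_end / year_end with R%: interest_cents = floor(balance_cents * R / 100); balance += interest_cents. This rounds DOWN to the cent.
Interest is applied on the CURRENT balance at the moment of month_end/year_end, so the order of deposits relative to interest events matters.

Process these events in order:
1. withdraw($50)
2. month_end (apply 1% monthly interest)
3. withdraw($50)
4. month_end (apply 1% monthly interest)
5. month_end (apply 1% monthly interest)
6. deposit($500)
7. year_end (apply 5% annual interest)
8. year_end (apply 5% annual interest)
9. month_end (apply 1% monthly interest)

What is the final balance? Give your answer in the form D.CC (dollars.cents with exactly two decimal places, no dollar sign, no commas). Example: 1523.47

After 1 (withdraw($50)): balance=$0.00 total_interest=$0.00
After 2 (month_end (apply 1% monthly interest)): balance=$0.00 total_interest=$0.00
After 3 (withdraw($50)): balance=$0.00 total_interest=$0.00
After 4 (month_end (apply 1% monthly interest)): balance=$0.00 total_interest=$0.00
After 5 (month_end (apply 1% monthly interest)): balance=$0.00 total_interest=$0.00
After 6 (deposit($500)): balance=$500.00 total_interest=$0.00
After 7 (year_end (apply 5% annual interest)): balance=$525.00 total_interest=$25.00
After 8 (year_end (apply 5% annual interest)): balance=$551.25 total_interest=$51.25
After 9 (month_end (apply 1% monthly interest)): balance=$556.76 total_interest=$56.76

Answer: 556.76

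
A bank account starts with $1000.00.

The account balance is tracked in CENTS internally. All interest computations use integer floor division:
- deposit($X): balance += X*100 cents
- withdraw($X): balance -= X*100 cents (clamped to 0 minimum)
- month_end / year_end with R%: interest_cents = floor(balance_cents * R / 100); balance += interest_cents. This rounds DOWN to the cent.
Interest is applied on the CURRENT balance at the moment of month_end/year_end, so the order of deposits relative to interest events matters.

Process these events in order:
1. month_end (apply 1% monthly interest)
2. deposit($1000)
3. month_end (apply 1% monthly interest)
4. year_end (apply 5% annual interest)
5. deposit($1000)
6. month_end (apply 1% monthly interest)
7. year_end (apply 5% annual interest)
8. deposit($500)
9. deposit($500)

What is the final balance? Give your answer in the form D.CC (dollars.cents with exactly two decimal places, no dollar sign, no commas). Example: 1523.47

After 1 (month_end (apply 1% monthly interest)): balance=$1010.00 total_interest=$10.00
After 2 (deposit($1000)): balance=$2010.00 total_interest=$10.00
After 3 (month_end (apply 1% monthly interest)): balance=$2030.10 total_interest=$30.10
After 4 (year_end (apply 5% annual interest)): balance=$2131.60 total_interest=$131.60
After 5 (deposit($1000)): balance=$3131.60 total_interest=$131.60
After 6 (month_end (apply 1% monthly interest)): balance=$3162.91 total_interest=$162.91
After 7 (year_end (apply 5% annual interest)): balance=$3321.05 total_interest=$321.05
After 8 (deposit($500)): balance=$3821.05 total_interest=$321.05
After 9 (deposit($500)): balance=$4321.05 total_interest=$321.05

Answer: 4321.05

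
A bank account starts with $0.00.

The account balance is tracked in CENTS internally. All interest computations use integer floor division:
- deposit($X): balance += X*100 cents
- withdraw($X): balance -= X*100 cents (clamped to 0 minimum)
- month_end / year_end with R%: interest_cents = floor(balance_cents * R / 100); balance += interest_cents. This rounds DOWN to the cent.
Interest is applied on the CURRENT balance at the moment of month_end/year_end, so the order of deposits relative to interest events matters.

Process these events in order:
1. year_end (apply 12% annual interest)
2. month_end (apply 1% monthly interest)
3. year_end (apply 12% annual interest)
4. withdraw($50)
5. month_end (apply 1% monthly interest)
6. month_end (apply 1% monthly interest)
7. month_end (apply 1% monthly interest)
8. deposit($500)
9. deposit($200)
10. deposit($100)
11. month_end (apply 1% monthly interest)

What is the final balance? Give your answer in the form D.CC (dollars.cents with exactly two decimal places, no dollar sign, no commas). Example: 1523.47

Answer: 808.00

Derivation:
After 1 (year_end (apply 12% annual interest)): balance=$0.00 total_interest=$0.00
After 2 (month_end (apply 1% monthly interest)): balance=$0.00 total_interest=$0.00
After 3 (year_end (apply 12% annual interest)): balance=$0.00 total_interest=$0.00
After 4 (withdraw($50)): balance=$0.00 total_interest=$0.00
After 5 (month_end (apply 1% monthly interest)): balance=$0.00 total_interest=$0.00
After 6 (month_end (apply 1% monthly interest)): balance=$0.00 total_interest=$0.00
After 7 (month_end (apply 1% monthly interest)): balance=$0.00 total_interest=$0.00
After 8 (deposit($500)): balance=$500.00 total_interest=$0.00
After 9 (deposit($200)): balance=$700.00 total_interest=$0.00
After 10 (deposit($100)): balance=$800.00 total_interest=$0.00
After 11 (month_end (apply 1% monthly interest)): balance=$808.00 total_interest=$8.00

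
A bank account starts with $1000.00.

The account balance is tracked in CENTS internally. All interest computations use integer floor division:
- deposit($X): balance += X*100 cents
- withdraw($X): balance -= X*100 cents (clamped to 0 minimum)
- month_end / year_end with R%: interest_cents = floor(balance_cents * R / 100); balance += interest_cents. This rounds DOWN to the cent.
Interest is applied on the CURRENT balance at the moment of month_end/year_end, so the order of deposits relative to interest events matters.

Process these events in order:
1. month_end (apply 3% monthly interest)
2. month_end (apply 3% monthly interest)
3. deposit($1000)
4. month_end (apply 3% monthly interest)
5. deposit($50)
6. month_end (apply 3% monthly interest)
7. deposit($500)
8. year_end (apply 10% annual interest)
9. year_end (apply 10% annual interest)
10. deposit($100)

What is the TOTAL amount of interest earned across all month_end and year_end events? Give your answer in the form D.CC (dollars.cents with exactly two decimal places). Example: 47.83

Answer: 762.85

Derivation:
After 1 (month_end (apply 3% monthly interest)): balance=$1030.00 total_interest=$30.00
After 2 (month_end (apply 3% monthly interest)): balance=$1060.90 total_interest=$60.90
After 3 (deposit($1000)): balance=$2060.90 total_interest=$60.90
After 4 (month_end (apply 3% monthly interest)): balance=$2122.72 total_interest=$122.72
After 5 (deposit($50)): balance=$2172.72 total_interest=$122.72
After 6 (month_end (apply 3% monthly interest)): balance=$2237.90 total_interest=$187.90
After 7 (deposit($500)): balance=$2737.90 total_interest=$187.90
After 8 (year_end (apply 10% annual interest)): balance=$3011.69 total_interest=$461.69
After 9 (year_end (apply 10% annual interest)): balance=$3312.85 total_interest=$762.85
After 10 (deposit($100)): balance=$3412.85 total_interest=$762.85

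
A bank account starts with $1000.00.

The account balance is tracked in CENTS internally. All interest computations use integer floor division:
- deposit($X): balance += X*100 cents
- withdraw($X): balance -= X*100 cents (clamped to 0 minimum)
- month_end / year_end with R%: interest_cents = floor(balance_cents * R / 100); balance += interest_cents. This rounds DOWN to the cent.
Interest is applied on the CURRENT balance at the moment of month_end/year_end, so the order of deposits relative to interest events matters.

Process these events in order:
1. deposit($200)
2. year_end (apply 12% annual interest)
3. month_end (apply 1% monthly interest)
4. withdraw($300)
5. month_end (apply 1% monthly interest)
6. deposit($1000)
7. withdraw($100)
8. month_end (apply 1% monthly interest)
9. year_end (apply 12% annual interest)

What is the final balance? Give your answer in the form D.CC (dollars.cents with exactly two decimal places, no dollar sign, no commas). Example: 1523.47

After 1 (deposit($200)): balance=$1200.00 total_interest=$0.00
After 2 (year_end (apply 12% annual interest)): balance=$1344.00 total_interest=$144.00
After 3 (month_end (apply 1% monthly interest)): balance=$1357.44 total_interest=$157.44
After 4 (withdraw($300)): balance=$1057.44 total_interest=$157.44
After 5 (month_end (apply 1% monthly interest)): balance=$1068.01 total_interest=$168.01
After 6 (deposit($1000)): balance=$2068.01 total_interest=$168.01
After 7 (withdraw($100)): balance=$1968.01 total_interest=$168.01
After 8 (month_end (apply 1% monthly interest)): balance=$1987.69 total_interest=$187.69
After 9 (year_end (apply 12% annual interest)): balance=$2226.21 total_interest=$426.21

Answer: 2226.21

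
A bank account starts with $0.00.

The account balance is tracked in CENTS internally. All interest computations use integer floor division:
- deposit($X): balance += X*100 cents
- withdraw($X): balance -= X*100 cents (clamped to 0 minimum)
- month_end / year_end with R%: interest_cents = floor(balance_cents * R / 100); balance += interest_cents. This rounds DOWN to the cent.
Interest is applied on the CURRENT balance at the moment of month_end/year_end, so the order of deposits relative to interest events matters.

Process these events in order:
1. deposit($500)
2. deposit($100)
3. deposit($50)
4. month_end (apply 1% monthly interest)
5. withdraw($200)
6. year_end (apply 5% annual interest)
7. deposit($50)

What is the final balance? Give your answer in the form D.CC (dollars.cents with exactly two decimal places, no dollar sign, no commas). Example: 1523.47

Answer: 529.32

Derivation:
After 1 (deposit($500)): balance=$500.00 total_interest=$0.00
After 2 (deposit($100)): balance=$600.00 total_interest=$0.00
After 3 (deposit($50)): balance=$650.00 total_interest=$0.00
After 4 (month_end (apply 1% monthly interest)): balance=$656.50 total_interest=$6.50
After 5 (withdraw($200)): balance=$456.50 total_interest=$6.50
After 6 (year_end (apply 5% annual interest)): balance=$479.32 total_interest=$29.32
After 7 (deposit($50)): balance=$529.32 total_interest=$29.32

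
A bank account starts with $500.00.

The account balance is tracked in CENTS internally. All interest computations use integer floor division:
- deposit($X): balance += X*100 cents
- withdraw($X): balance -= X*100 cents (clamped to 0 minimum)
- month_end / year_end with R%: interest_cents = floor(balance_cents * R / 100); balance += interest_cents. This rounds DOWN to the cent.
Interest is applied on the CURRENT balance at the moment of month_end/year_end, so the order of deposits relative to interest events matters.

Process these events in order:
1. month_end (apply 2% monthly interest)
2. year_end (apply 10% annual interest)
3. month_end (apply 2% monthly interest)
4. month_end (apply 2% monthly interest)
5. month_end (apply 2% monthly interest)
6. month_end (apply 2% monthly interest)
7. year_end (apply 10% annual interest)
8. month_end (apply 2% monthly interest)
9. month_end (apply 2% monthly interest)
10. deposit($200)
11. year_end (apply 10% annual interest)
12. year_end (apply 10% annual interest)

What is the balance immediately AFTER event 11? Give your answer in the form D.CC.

After 1 (month_end (apply 2% monthly interest)): balance=$510.00 total_interest=$10.00
After 2 (year_end (apply 10% annual interest)): balance=$561.00 total_interest=$61.00
After 3 (month_end (apply 2% monthly interest)): balance=$572.22 total_interest=$72.22
After 4 (month_end (apply 2% monthly interest)): balance=$583.66 total_interest=$83.66
After 5 (month_end (apply 2% monthly interest)): balance=$595.33 total_interest=$95.33
After 6 (month_end (apply 2% monthly interest)): balance=$607.23 total_interest=$107.23
After 7 (year_end (apply 10% annual interest)): balance=$667.95 total_interest=$167.95
After 8 (month_end (apply 2% monthly interest)): balance=$681.30 total_interest=$181.30
After 9 (month_end (apply 2% monthly interest)): balance=$694.92 total_interest=$194.92
After 10 (deposit($200)): balance=$894.92 total_interest=$194.92
After 11 (year_end (apply 10% annual interest)): balance=$984.41 total_interest=$284.41

Answer: 984.41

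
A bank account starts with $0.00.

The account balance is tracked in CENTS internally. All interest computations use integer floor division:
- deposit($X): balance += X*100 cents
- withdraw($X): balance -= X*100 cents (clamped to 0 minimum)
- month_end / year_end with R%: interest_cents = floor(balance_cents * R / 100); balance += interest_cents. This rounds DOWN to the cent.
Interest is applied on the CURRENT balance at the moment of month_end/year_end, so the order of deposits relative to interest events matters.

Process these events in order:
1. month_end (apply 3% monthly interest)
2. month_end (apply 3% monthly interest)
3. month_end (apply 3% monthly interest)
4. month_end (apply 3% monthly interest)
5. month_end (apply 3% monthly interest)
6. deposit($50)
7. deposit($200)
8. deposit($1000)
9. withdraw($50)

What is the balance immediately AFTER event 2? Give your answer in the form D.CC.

After 1 (month_end (apply 3% monthly interest)): balance=$0.00 total_interest=$0.00
After 2 (month_end (apply 3% monthly interest)): balance=$0.00 total_interest=$0.00

Answer: 0.00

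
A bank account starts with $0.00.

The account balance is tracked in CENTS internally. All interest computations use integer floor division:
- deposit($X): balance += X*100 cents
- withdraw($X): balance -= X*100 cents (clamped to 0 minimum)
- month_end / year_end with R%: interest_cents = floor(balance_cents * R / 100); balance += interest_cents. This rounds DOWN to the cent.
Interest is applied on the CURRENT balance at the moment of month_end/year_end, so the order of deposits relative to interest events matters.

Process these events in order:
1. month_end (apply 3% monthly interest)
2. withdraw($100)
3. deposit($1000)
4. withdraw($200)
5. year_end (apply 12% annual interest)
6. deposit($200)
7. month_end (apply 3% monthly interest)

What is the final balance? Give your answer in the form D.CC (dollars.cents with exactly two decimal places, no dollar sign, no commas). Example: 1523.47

After 1 (month_end (apply 3% monthly interest)): balance=$0.00 total_interest=$0.00
After 2 (withdraw($100)): balance=$0.00 total_interest=$0.00
After 3 (deposit($1000)): balance=$1000.00 total_interest=$0.00
After 4 (withdraw($200)): balance=$800.00 total_interest=$0.00
After 5 (year_end (apply 12% annual interest)): balance=$896.00 total_interest=$96.00
After 6 (deposit($200)): balance=$1096.00 total_interest=$96.00
After 7 (month_end (apply 3% monthly interest)): balance=$1128.88 total_interest=$128.88

Answer: 1128.88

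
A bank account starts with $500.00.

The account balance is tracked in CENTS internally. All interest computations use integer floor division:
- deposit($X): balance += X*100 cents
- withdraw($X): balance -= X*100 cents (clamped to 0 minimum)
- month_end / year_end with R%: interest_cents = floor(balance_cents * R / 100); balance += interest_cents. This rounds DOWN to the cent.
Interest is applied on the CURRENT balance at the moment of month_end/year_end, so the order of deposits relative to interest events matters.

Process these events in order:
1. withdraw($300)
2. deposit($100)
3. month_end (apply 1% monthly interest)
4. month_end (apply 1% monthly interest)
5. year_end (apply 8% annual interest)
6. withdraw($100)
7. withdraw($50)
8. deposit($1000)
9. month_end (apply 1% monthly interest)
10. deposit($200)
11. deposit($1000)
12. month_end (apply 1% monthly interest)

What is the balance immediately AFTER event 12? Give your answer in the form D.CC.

After 1 (withdraw($300)): balance=$200.00 total_interest=$0.00
After 2 (deposit($100)): balance=$300.00 total_interest=$0.00
After 3 (month_end (apply 1% monthly interest)): balance=$303.00 total_interest=$3.00
After 4 (month_end (apply 1% monthly interest)): balance=$306.03 total_interest=$6.03
After 5 (year_end (apply 8% annual interest)): balance=$330.51 total_interest=$30.51
After 6 (withdraw($100)): balance=$230.51 total_interest=$30.51
After 7 (withdraw($50)): balance=$180.51 total_interest=$30.51
After 8 (deposit($1000)): balance=$1180.51 total_interest=$30.51
After 9 (month_end (apply 1% monthly interest)): balance=$1192.31 total_interest=$42.31
After 10 (deposit($200)): balance=$1392.31 total_interest=$42.31
After 11 (deposit($1000)): balance=$2392.31 total_interest=$42.31
After 12 (month_end (apply 1% monthly interest)): balance=$2416.23 total_interest=$66.23

Answer: 2416.23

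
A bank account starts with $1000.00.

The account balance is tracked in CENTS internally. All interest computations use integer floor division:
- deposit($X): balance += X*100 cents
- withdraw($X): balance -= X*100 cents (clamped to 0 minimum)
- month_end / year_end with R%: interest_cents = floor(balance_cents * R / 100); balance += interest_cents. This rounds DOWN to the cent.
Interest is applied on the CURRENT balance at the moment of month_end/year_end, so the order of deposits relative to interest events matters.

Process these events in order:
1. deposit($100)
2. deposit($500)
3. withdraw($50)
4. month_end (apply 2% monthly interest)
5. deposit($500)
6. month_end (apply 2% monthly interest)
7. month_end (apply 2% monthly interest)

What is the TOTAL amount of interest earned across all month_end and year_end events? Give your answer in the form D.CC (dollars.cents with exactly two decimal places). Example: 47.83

Answer: 115.07

Derivation:
After 1 (deposit($100)): balance=$1100.00 total_interest=$0.00
After 2 (deposit($500)): balance=$1600.00 total_interest=$0.00
After 3 (withdraw($50)): balance=$1550.00 total_interest=$0.00
After 4 (month_end (apply 2% monthly interest)): balance=$1581.00 total_interest=$31.00
After 5 (deposit($500)): balance=$2081.00 total_interest=$31.00
After 6 (month_end (apply 2% monthly interest)): balance=$2122.62 total_interest=$72.62
After 7 (month_end (apply 2% monthly interest)): balance=$2165.07 total_interest=$115.07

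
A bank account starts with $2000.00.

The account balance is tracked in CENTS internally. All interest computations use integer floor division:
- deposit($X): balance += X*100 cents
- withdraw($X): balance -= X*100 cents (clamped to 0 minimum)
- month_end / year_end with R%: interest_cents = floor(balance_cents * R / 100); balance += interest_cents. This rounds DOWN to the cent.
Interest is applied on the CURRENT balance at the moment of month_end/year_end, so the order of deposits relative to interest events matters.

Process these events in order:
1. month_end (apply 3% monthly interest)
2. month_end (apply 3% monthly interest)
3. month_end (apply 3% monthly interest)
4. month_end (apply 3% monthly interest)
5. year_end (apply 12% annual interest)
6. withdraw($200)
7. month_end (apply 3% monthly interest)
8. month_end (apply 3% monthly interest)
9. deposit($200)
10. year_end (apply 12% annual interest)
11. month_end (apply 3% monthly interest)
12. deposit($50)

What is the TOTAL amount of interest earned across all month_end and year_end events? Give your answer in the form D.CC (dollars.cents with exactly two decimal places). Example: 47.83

Answer: 1071.42

Derivation:
After 1 (month_end (apply 3% monthly interest)): balance=$2060.00 total_interest=$60.00
After 2 (month_end (apply 3% monthly interest)): balance=$2121.80 total_interest=$121.80
After 3 (month_end (apply 3% monthly interest)): balance=$2185.45 total_interest=$185.45
After 4 (month_end (apply 3% monthly interest)): balance=$2251.01 total_interest=$251.01
After 5 (year_end (apply 12% annual interest)): balance=$2521.13 total_interest=$521.13
After 6 (withdraw($200)): balance=$2321.13 total_interest=$521.13
After 7 (month_end (apply 3% monthly interest)): balance=$2390.76 total_interest=$590.76
After 8 (month_end (apply 3% monthly interest)): balance=$2462.48 total_interest=$662.48
After 9 (deposit($200)): balance=$2662.48 total_interest=$662.48
After 10 (year_end (apply 12% annual interest)): balance=$2981.97 total_interest=$981.97
After 11 (month_end (apply 3% monthly interest)): balance=$3071.42 total_interest=$1071.42
After 12 (deposit($50)): balance=$3121.42 total_interest=$1071.42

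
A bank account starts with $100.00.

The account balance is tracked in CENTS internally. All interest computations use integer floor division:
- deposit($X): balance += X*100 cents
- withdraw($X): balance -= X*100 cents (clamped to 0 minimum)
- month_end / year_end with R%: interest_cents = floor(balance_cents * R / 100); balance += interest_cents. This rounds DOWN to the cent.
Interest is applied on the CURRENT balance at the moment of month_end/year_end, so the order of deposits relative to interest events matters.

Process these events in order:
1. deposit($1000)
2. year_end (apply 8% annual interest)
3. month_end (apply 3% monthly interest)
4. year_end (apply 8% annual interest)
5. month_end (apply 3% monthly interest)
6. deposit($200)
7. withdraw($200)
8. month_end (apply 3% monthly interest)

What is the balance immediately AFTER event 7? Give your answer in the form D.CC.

After 1 (deposit($1000)): balance=$1100.00 total_interest=$0.00
After 2 (year_end (apply 8% annual interest)): balance=$1188.00 total_interest=$88.00
After 3 (month_end (apply 3% monthly interest)): balance=$1223.64 total_interest=$123.64
After 4 (year_end (apply 8% annual interest)): balance=$1321.53 total_interest=$221.53
After 5 (month_end (apply 3% monthly interest)): balance=$1361.17 total_interest=$261.17
After 6 (deposit($200)): balance=$1561.17 total_interest=$261.17
After 7 (withdraw($200)): balance=$1361.17 total_interest=$261.17

Answer: 1361.17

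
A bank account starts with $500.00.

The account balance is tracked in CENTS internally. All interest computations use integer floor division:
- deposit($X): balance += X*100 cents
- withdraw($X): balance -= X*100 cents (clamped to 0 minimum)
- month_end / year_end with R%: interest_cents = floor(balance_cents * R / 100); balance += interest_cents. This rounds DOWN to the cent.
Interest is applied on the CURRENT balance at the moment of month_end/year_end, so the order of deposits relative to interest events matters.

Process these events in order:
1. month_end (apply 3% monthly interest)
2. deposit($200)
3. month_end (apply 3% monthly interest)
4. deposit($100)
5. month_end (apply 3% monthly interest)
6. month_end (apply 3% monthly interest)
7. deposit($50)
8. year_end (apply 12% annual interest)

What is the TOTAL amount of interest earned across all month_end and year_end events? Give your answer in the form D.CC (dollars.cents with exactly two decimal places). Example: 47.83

After 1 (month_end (apply 3% monthly interest)): balance=$515.00 total_interest=$15.00
After 2 (deposit($200)): balance=$715.00 total_interest=$15.00
After 3 (month_end (apply 3% monthly interest)): balance=$736.45 total_interest=$36.45
After 4 (deposit($100)): balance=$836.45 total_interest=$36.45
After 5 (month_end (apply 3% monthly interest)): balance=$861.54 total_interest=$61.54
After 6 (month_end (apply 3% monthly interest)): balance=$887.38 total_interest=$87.38
After 7 (deposit($50)): balance=$937.38 total_interest=$87.38
After 8 (year_end (apply 12% annual interest)): balance=$1049.86 total_interest=$199.86

Answer: 199.86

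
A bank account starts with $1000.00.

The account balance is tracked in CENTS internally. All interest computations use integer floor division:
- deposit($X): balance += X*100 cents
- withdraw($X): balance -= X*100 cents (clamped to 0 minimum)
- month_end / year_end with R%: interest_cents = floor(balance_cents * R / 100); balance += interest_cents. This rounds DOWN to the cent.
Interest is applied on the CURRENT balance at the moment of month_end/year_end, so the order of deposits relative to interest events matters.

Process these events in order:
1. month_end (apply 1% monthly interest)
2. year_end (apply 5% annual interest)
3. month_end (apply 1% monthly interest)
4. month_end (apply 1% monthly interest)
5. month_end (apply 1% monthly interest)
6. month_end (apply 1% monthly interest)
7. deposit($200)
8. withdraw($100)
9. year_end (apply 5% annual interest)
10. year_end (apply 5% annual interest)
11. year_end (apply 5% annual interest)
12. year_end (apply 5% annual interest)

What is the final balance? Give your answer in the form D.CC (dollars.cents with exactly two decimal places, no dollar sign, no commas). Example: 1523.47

After 1 (month_end (apply 1% monthly interest)): balance=$1010.00 total_interest=$10.00
After 2 (year_end (apply 5% annual interest)): balance=$1060.50 total_interest=$60.50
After 3 (month_end (apply 1% monthly interest)): balance=$1071.10 total_interest=$71.10
After 4 (month_end (apply 1% monthly interest)): balance=$1081.81 total_interest=$81.81
After 5 (month_end (apply 1% monthly interest)): balance=$1092.62 total_interest=$92.62
After 6 (month_end (apply 1% monthly interest)): balance=$1103.54 total_interest=$103.54
After 7 (deposit($200)): balance=$1303.54 total_interest=$103.54
After 8 (withdraw($100)): balance=$1203.54 total_interest=$103.54
After 9 (year_end (apply 5% annual interest)): balance=$1263.71 total_interest=$163.71
After 10 (year_end (apply 5% annual interest)): balance=$1326.89 total_interest=$226.89
After 11 (year_end (apply 5% annual interest)): balance=$1393.23 total_interest=$293.23
After 12 (year_end (apply 5% annual interest)): balance=$1462.89 total_interest=$362.89

Answer: 1462.89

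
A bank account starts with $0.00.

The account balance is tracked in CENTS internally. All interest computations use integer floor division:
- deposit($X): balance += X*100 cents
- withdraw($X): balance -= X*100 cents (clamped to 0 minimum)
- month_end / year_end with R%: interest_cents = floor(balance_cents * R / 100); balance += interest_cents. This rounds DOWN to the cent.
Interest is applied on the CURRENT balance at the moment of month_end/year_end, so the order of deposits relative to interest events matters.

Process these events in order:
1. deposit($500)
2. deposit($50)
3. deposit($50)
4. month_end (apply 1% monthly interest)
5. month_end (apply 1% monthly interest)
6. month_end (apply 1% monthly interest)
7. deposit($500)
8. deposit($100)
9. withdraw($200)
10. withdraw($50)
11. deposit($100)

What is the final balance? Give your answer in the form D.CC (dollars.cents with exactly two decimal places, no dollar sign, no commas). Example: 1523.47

After 1 (deposit($500)): balance=$500.00 total_interest=$0.00
After 2 (deposit($50)): balance=$550.00 total_interest=$0.00
After 3 (deposit($50)): balance=$600.00 total_interest=$0.00
After 4 (month_end (apply 1% monthly interest)): balance=$606.00 total_interest=$6.00
After 5 (month_end (apply 1% monthly interest)): balance=$612.06 total_interest=$12.06
After 6 (month_end (apply 1% monthly interest)): balance=$618.18 total_interest=$18.18
After 7 (deposit($500)): balance=$1118.18 total_interest=$18.18
After 8 (deposit($100)): balance=$1218.18 total_interest=$18.18
After 9 (withdraw($200)): balance=$1018.18 total_interest=$18.18
After 10 (withdraw($50)): balance=$968.18 total_interest=$18.18
After 11 (deposit($100)): balance=$1068.18 total_interest=$18.18

Answer: 1068.18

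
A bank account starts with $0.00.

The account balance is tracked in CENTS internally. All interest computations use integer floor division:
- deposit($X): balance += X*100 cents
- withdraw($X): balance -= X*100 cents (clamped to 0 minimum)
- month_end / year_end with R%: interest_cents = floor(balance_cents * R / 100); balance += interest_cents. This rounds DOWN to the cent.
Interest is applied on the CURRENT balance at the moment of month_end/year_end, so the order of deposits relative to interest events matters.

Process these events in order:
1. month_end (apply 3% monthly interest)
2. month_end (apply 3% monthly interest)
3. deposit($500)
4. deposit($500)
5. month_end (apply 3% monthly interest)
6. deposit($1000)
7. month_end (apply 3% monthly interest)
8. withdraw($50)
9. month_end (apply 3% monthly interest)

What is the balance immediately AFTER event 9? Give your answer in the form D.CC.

After 1 (month_end (apply 3% monthly interest)): balance=$0.00 total_interest=$0.00
After 2 (month_end (apply 3% monthly interest)): balance=$0.00 total_interest=$0.00
After 3 (deposit($500)): balance=$500.00 total_interest=$0.00
After 4 (deposit($500)): balance=$1000.00 total_interest=$0.00
After 5 (month_end (apply 3% monthly interest)): balance=$1030.00 total_interest=$30.00
After 6 (deposit($1000)): balance=$2030.00 total_interest=$30.00
After 7 (month_end (apply 3% monthly interest)): balance=$2090.90 total_interest=$90.90
After 8 (withdraw($50)): balance=$2040.90 total_interest=$90.90
After 9 (month_end (apply 3% monthly interest)): balance=$2102.12 total_interest=$152.12

Answer: 2102.12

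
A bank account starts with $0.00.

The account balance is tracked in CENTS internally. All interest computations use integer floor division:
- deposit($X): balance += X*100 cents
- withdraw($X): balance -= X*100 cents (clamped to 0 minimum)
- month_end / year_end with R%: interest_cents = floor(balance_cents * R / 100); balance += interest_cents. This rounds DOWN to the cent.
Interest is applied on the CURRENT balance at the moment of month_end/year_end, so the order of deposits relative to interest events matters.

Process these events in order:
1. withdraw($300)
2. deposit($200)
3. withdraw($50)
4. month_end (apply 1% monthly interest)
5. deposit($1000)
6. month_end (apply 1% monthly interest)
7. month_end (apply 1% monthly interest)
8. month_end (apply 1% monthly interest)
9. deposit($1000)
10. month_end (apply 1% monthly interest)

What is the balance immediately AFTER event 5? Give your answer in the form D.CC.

After 1 (withdraw($300)): balance=$0.00 total_interest=$0.00
After 2 (deposit($200)): balance=$200.00 total_interest=$0.00
After 3 (withdraw($50)): balance=$150.00 total_interest=$0.00
After 4 (month_end (apply 1% monthly interest)): balance=$151.50 total_interest=$1.50
After 5 (deposit($1000)): balance=$1151.50 total_interest=$1.50

Answer: 1151.50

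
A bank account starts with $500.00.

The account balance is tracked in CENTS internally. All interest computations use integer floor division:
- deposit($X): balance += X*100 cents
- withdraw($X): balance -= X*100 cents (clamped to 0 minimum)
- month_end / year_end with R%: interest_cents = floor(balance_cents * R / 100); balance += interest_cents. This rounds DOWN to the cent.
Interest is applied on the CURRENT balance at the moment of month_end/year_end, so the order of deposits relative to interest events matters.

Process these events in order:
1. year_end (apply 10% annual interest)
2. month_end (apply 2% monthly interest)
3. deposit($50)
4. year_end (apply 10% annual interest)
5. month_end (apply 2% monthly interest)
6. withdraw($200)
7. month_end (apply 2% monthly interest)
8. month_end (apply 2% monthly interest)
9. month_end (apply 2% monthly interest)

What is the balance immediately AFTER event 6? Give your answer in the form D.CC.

After 1 (year_end (apply 10% annual interest)): balance=$550.00 total_interest=$50.00
After 2 (month_end (apply 2% monthly interest)): balance=$561.00 total_interest=$61.00
After 3 (deposit($50)): balance=$611.00 total_interest=$61.00
After 4 (year_end (apply 10% annual interest)): balance=$672.10 total_interest=$122.10
After 5 (month_end (apply 2% monthly interest)): balance=$685.54 total_interest=$135.54
After 6 (withdraw($200)): balance=$485.54 total_interest=$135.54

Answer: 485.54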